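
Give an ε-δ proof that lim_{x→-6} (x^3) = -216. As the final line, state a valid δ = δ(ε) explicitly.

δ = min(1, ε/127)

Suppose ε > 0. We seek δ > 0 with 0 < |x + 6| < δ ⇒ |x^3 + 216| < ε.
Factor: x^3 + 216 = (x + 6)(x^2 - 6x + 36), so |x^3 + 216| = |x + 6|·|x^2 - 6x + 36|.
Impose δ ≤ 1 so that |x| < 7; then |x^2 - 6x + 36| ≤ 127.
Hence |x^3 + 216| ≤ 127|x + 6|, which is < ε once |x + 6| < ε/127.
Take δ = min(1, ε/127). If 0 < |x + 6| < δ then both bounds hold and |x^3 + 216| ≤ 127|x + 6| < 127·(ε/127) = ε.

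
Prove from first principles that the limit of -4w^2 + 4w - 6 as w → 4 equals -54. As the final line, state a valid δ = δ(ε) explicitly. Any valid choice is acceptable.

δ = min(1, ε/32)

Let ε > 0 be given. We want δ > 0 such that 0 < |w − 4| < δ implies |(-4w^2 + 4w - 6) + 54| < ε.
(-4w^2 + 4w - 6) + 54 = -4w^2 + 4w + 48 = (w − 4)(-4w - 12).
So |(-4w^2 + 4w - 6) + 54| = |w − 4|·|-4w - 12|.
Require δ ≤ 1. Then |w − 4| < 1 gives |w| < 5, and by the triangle inequality |-4w - 12| ≤ 4·5 + 12 = 32.
Hence |(-4w^2 + 4w - 6) + 54| ≤ 32|w − 4| < ε provided |w − 4| < ε/32.
Take δ = min(1, ε/32). Then 0 < |w − 4| < δ gives both |w − 4| < 1 and |w − 4| < ε/32, so |(-4w^2 + 4w - 6) + 54| < ε.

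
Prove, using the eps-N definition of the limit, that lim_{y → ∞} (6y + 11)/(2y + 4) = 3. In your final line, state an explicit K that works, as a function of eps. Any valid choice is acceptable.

Let eps > 0. We seek K > 0 such that y > K implies |(6y + 11)/(2y + 4) − 3| < eps.
(6y + 11)/(2y + 4) − 3 = (2(6y + 11) − 6(2y + 4)) / (2(2y + 4)) = -2/(2(2y + 4)).
For y > 0 we have 2y + 4 > 2y, so |(6y + 11)/(2y + 4) − 3| = 2/(2(2y + 4)) < 2/(2·2y) = (1/2)/y.
Thus |(6y + 11)/(2y + 4) − 3| < eps whenever y > (1/2)/eps.
Take K = (1/2)/eps. If y > K then |(6y + 11)/(2y + 4) − 3| < (1/2)/y < eps.

K = (1/2)/eps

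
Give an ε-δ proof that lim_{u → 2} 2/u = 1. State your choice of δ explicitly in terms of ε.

δ = min(1, ε)

Fix ε > 0. We seek δ > 0 such that 0 < |u − 2| < δ implies |2/u − 1| < ε.
|2/u − 1| = 2·|2 − u|/(2·|u|) = 2|u − 2|/(2|u|).
Restrict δ ≤ 1. Then |u − 2| < 1 gives |u| > 1, so 2|u| > 2.
Then |2/u − 1| < 2|u − 2|/2, which is < ε when |u − 2| < ε.
Take δ = min(1, ε). Then 0 < |u − 2| < δ gives both |u − 2| < 1 and |u − 2| < ε, so |2/u − 1| < ε.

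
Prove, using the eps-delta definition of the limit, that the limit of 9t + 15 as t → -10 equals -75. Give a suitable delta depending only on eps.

Suppose eps > 0. We need delta > 0 so that 0 < |t + 10| < delta implies |(9t + 15) + 75| < eps.
|(9t + 15) + 75| = |9t + 90| = 9|t + 10|.
Thus it suffices that |t + 10| < eps/9.
Take delta = eps/9. If 0 < |t + 10| < delta then |(9t + 15) + 75| = 9|t + 10| < 9·(eps/9) = eps.

delta = eps/9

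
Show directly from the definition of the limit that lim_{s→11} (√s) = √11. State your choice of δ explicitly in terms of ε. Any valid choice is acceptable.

Fix ε > 0. We want δ > 0 such that 0 < |s − 11| < δ implies |√s − √11| < ε.
Multiplying by the conjugate, |√s − √11| = |s − 11|/(√s + √11).
Restrict δ ≤ 11 so that |s − 11| < 11 forces s > 0, and then √s + √11 > √11.
Hence |√s − √11| < |s − 11|/√11, which is < ε once |s − 11| < √11·ε.
Take δ = min(11, √11·ε). If 0 < |s − 11| < δ then s > 0 and |√s − √11| < |s − 11|/√11 < ε.

δ = min(11, √11·ε)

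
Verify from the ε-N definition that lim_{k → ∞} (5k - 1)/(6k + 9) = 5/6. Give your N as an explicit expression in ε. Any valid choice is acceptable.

N = (17/12)/ε

Fix ε > 0. For k ≥ 1, |(5k - 1)/(6k + 9) − (5/6)| = |-51|/(6(6k + 9)) = 51/(6(6k + 9)).
Since 6k + 9 ≥ 6k for k ≥ 1, this is ≤ 51/(6·6k) = (17/12)/k.
So |(5k - 1)/(6k + 9) − (5/6)| < ε whenever k > (17/12)/ε.
Take N = (17/12)/ε. If k > N then |(5k - 1)/(6k + 9) − (5/6)| ≤ (17/12)/k < ε.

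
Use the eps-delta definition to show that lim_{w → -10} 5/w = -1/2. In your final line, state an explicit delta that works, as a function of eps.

Let eps > 0. We seek delta > 0 such that 0 < |w + 10| < delta implies |5/w + 1/2| < eps.
|5/w + 1/2| = 5·|-10 − w|/(10·|w|) = 5|w + 10|/(10|w|).
Restrict delta ≤ 5. Then |w + 10| < 5 gives |w| > 5, so 10|w| > 50.
Then |5/w + 1/2| < 5|w + 10|/50, which is < eps when |w + 10| < 10eps.
Take delta = min(5, 10eps). Then 0 < |w + 10| < delta gives both |w + 10| < 5 and |w + 10| < 10eps, so |5/w + 1/2| < eps.

delta = min(5, 10eps)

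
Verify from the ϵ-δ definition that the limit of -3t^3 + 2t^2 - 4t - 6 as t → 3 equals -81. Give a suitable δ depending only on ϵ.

Let ϵ > 0. We want δ > 0 such that 0 < |t − 3| < δ implies |(-3t^3 + 2t^2 - 4t - 6) + 81| < ϵ.
(-3t^3 + 2t^2 - 4t - 6) + 81 = -3t^3 + 2t^2 - 4t + 75 = (t − 3)(-3t^2 - 7t - 25).
So |(-3t^3 + 2t^2 - 4t - 6) + 81| = |t − 3|·|-3t^2 - 7t - 25|.
Require δ ≤ 2. Then |t − 3| < 2 gives |t| < 5, and by the triangle inequality |-3t^2 - 7t - 25| ≤ 3·5^2 + 7·5 + 25 = 135.
Hence |(-3t^3 + 2t^2 - 4t - 6) + 81| ≤ 135|t − 3| < ϵ provided |t − 3| < ϵ/135.
Take δ = min(2, ϵ/135). Then 0 < |t − 3| < δ gives both |t − 3| < 2 and |t − 3| < ϵ/135, so |(-3t^3 + 2t^2 - 4t - 6) + 81| < ϵ.

δ = min(2, ϵ/135)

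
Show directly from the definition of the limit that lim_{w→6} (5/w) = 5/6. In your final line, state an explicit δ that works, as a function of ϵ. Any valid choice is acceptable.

Fix ϵ > 0. We seek δ > 0 such that 0 < |w − 6| < δ implies |5/w − (5/6)| < ϵ.
|5/w − (5/6)| = 5·|6 − w|/(6·|w|) = 5|w − 6|/(6|w|).
Require δ ≤ 3 so that |w| > 6 − 3 = 3, hence 6|w| > 18.
Then |5/w − (5/6)| < 5|w − 6|/18, which is < ϵ when |w − 6| < (18/5)ϵ.
Take δ = min(3, (18/5)ϵ). Then 0 < |w − 6| < δ gives both |w − 6| < 3 and |w − 6| < (18/5)ϵ, so |5/w − (5/6)| < ϵ.

δ = min(3, (18/5)ϵ)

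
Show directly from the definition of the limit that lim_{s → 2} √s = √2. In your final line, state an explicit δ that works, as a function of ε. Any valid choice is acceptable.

Let ε > 0. We want δ > 0 such that 0 < |s − 2| < δ implies |√s − √2| < ε.
Multiplying by the conjugate, |√s − √2| = |s − 2|/(√s + √2).
Restrict δ ≤ 2 so that |s − 2| < 2 forces s > 0, and then √s + √2 > √2.
Hence |√s − √2| < |s − 2|/√2, which is < ε once |s − 2| < √2·ε.
Take δ = min(2, √2·ε). If 0 < |s − 2| < δ then s > 0 and |√s − √2| < |s − 2|/√2 < ε.

δ = min(2, √2·ε)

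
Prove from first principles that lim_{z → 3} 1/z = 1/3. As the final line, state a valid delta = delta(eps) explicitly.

delta = min(3/2, (9/2)eps)

Suppose eps > 0. We seek delta > 0 such that 0 < |z − 3| < delta implies |1/z − (1/3)| < eps.
|1/z − (1/3)| = |3 − z|/(3·|z|) = |z − 3|/(3|z|).
Restrict delta ≤ 3/2. Then |z − 3| < 3/2 gives |z| > 3/2, so 3|z| > 9/2.
Then |1/z − (1/3)| < |z − 3|/(9/2), which is < eps when |z − 3| < (9/2)eps.
Take delta = min(3/2, (9/2)eps). Then 0 < |z − 3| < delta gives both |z − 3| < 3/2 and |z − 3| < (9/2)eps, so |1/z − (1/3)| < eps.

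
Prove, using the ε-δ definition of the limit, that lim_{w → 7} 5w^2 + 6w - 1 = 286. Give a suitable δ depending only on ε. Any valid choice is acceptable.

Let ε > 0. We want δ > 0 such that 0 < |w − 7| < δ implies |(5w^2 + 6w - 1) − 286| < ε.
(5w^2 + 6w - 1) − 286 = 5w^2 + 6w - 287 = (w − 7)(5w + 41).
So |(5w^2 + 6w - 1) − 286| = |w − 7|·|5w + 41|.
Require δ ≤ 1. Then |w − 7| < 1 gives |w| < 8, and by the triangle inequality |5w + 41| ≤ 5·8 + 41 = 81.
Hence |(5w^2 + 6w - 1) − 286| ≤ 81|w − 7| < ε provided |w − 7| < ε/81.
Take δ = min(1, ε/81). Then 0 < |w − 7| < δ gives both |w − 7| < 1 and |w − 7| < ε/81, so |(5w^2 + 6w - 1) − 286| < ε.

δ = min(1, ε/81)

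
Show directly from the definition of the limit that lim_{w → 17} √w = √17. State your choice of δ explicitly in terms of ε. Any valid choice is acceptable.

Fix ε > 0. We want δ > 0 such that 0 < |w − 17| < δ implies |√w − √17| < ε.
Rationalise: √w − √17 = (w − 17)/(√w + √17), so |√w − √17| = |w − 17|/(√w + √17).
Restrict δ ≤ 17 so that |w − 17| < 17 forces w > 0, and then √w + √17 > √17.
Hence |√w − √17| < |w − 17|/√17, which is < ε once |w − 17| < √17·ε.
Take δ = min(17, √17·ε). If 0 < |w − 17| < δ then w > 0 and |√w − √17| < |w − 17|/√17 < ε.

δ = min(17, √17·ε)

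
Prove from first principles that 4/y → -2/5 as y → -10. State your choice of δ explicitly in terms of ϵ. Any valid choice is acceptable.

δ = min(5, (25/2)ϵ)

Suppose ϵ > 0. We seek δ > 0 such that 0 < |y + 10| < δ implies |4/y + 2/5| < ϵ.
|4/y + 2/5| = 4·|-10 − y|/(10·|y|) = 4|y + 10|/(10|y|).
Require δ ≤ 5 so that |y| > 10 − 5 = 5, hence 10|y| > 50.
Then |4/y + 2/5| < 4|y + 10|/50, which is < ϵ when |y + 10| < (25/2)ϵ.
Take δ = min(5, (25/2)ϵ). Then 0 < |y + 10| < δ gives both |y + 10| < 5 and |y + 10| < (25/2)ϵ, so |4/y + 2/5| < ϵ.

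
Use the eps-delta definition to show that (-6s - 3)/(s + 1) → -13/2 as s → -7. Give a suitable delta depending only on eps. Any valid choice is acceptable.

Suppose eps > 0. We want delta > 0 with 0 < |s + 7| < delta ⇒ |(-6s - 3)/(s + 1) + 13/2| < eps.
Combining over a common denominator, (-6s - 3)/(s + 1) + 13/2 = [(-6s - 3)·(-6) − 39·(s + 1)] / [(-6)·(s + 1)] = -3(s + 7) / ((-6)(s + 1)).
So |(-6s - 3)/(s + 1) + 13/2| = 3|s + 7| / (6·|s + 1|).
Require delta ≤ 3, so |s + 1| ≥ |-6| − |s + 7| > 6 − 3 = 3.
Hence |(-6s - 3)/(s + 1) + 13/2| < 3|s + 7|/(6·3) = (1/6)|s + 7|, which is < eps once |s + 7| < 6eps.
Take delta = min(3, 6eps). Then 0 < |s + 7| < delta forces both bounds, so |(-6s - 3)/(s + 1) + 13/2| < eps.

delta = min(3, 6eps)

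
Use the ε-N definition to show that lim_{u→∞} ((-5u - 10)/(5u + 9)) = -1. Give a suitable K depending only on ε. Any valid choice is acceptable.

Fix ε > 0. We seek K > 0 such that u > K implies |(-5u - 10)/(5u + 9) + 1| < ε.
(-5u - 10)/(5u + 9) + 1 = (5(-5u - 10) − (-5)(5u + 9)) / (5(5u + 9)) = -5/(5(5u + 9)).
For u > 0 we have 5u + 9 > 5u, so |(-5u - 10)/(5u + 9) + 1| = 5/(5(5u + 9)) < 5/(5·5u) = (1/5)/u.
Thus |(-5u - 10)/(5u + 9) + 1| < ε whenever u > (1/5)/ε.
Take K = (1/5)/ε. If u > K then |(-5u - 10)/(5u + 9) + 1| < (1/5)/u < ε.

K = (1/5)/ε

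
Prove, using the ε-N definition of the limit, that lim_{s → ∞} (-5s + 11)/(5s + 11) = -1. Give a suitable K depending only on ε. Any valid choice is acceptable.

K = (22/5)/ε

Let ε > 0 be given. We seek K > 0 such that s > K implies |(-5s + 11)/(5s + 11) + 1| < ε.
(-5s + 11)/(5s + 11) + 1 = (5(-5s + 11) − (-5)(5s + 11)) / (5(5s + 11)) = 110/(5(5s + 11)).
For s > 0 we have 5s + 11 > 5s, so |(-5s + 11)/(5s + 11) + 1| = 110/(5(5s + 11)) < 110/(5·5s) = (22/5)/s.
Thus |(-5s + 11)/(5s + 11) + 1| < ε whenever s > (22/5)/ε.
Take K = (22/5)/ε. If s > K then |(-5s + 11)/(5s + 11) + 1| < (22/5)/s < ε.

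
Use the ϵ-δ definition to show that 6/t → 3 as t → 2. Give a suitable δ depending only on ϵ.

Let ϵ > 0. We seek δ > 0 such that 0 < |t − 2| < δ implies |6/t − 3| < ϵ.
|6/t − 3| = 6·|2 − t|/(2·|t|) = 6|t − 2|/(2|t|).
Require δ ≤ 1 so that |t| > 2 − 1 = 1, hence 2|t| > 2.
Then |6/t − 3| < 6|t − 2|/2, which is < ϵ when |t − 2| < (1/3)ϵ.
Take δ = min(1, (1/3)ϵ). Then 0 < |t − 2| < δ gives both |t − 2| < 1 and |t − 2| < (1/3)ϵ, so |6/t − 3| < ϵ.

δ = min(1, (1/3)ϵ)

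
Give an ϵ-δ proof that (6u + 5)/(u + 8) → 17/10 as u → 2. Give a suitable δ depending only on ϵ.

δ = min(5, (50/43)ϵ)

Suppose ϵ > 0. We want δ > 0 with 0 < |u − 2| < δ ⇒ |(6u + 5)/(u + 8) − (17/10)| < ϵ.
Combining over a common denominator, (6u + 5)/(u + 8) − (17/10) = [(6u + 5)·10 − 17·(u + 8)] / [10·(u + 8)] = 43(u − 2) / (10(u + 8)).
So |(6u + 5)/(u + 8) − (17/10)| = 43|u − 2| / (10·|u + 8|).
Restrict δ ≤ 5. Then |u − 2| < 5 gives |u + 8| = |(u − 2) + 10| ≥ 10 − 5 = 5.
Hence |(6u + 5)/(u + 8) − (17/10)| < 43|u − 2|/(10·5) = (43/50)|u − 2|, which is < ϵ once |u − 2| < (50/43)ϵ.
Take δ = min(5, (50/43)ϵ). Then 0 < |u − 2| < δ forces both bounds, so |(6u + 5)/(u + 8) − (17/10)| < ϵ.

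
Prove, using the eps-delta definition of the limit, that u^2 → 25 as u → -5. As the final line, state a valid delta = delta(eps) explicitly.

delta = min(1, eps/11)

Suppose eps > 0. We seek delta > 0 with 0 < |u + 5| < delta ⇒ |u^2 − 25| < eps.
Factor: u^2 − 25 = (u + 5)(u - 5), so |u^2 − 25| = |u + 5|·|u - 5|.
Restrict delta ≤ 1. Then |u + 5| < 1 gives |u| < 6, so by the triangle inequality |u - 5| ≤ 6 + 5 = 11.
Hence |u^2 − 25| ≤ 11|u + 5|, which is < eps once |u + 5| < eps/11.
Take delta = min(1, eps/11). If 0 < |u + 5| < delta then both bounds hold and |u^2 − 25| ≤ 11|u + 5| < 11·(eps/11) = eps.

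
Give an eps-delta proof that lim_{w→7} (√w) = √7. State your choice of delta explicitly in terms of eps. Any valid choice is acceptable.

delta = min(7, √7·eps)

Fix eps > 0. We want delta > 0 such that 0 < |w − 7| < delta implies |√w − √7| < eps.
Rationalise: √w − √7 = (w − 7)/(√w + √7), so |√w − √7| = |w − 7|/(√w + √7).
Restrict delta ≤ 7 so that |w − 7| < 7 forces w > 0, and then √w + √7 > √7.
Hence |√w − √7| < |w − 7|/√7, which is < eps once |w − 7| < √7·eps.
Take delta = min(7, √7·eps). If 0 < |w − 7| < delta then w > 0 and |√w − √7| < |w − 7|/√7 < eps.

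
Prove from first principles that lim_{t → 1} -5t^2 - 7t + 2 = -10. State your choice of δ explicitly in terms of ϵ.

δ = min(1, ϵ/22)

Let ϵ > 0 be given. We want δ > 0 such that 0 < |t − 1| < δ implies |(-5t^2 - 7t + 2) + 10| < ϵ.
(-5t^2 - 7t + 2) + 10 = -5t^2 - 7t + 12 = (t − 1)(-5t - 12).
So |(-5t^2 - 7t + 2) + 10| = |t − 1|·|-5t - 12|.
Require δ ≤ 1. Then |t − 1| < 1 gives |t| < 2, and by the triangle inequality |-5t - 12| ≤ 5·2 + 12 = 22.
Hence |(-5t^2 - 7t + 2) + 10| ≤ 22|t − 1| < ϵ provided |t − 1| < ϵ/22.
Choosing δ = min(1, ϵ/22) ensures both conditions, hence |(-5t^2 - 7t + 2) + 10| < ϵ.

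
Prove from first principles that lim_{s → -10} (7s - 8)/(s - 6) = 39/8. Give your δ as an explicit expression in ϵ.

Suppose ϵ > 0. We want δ > 0 with 0 < |s + 10| < δ ⇒ |(7s - 8)/(s - 6) − (39/8)| < ϵ.
Combining over a common denominator, (7s - 8)/(s - 6) − (39/8) = [(7s - 8)·(-16) − (-78)·(s - 6)] / [(-16)·(s - 6)] = -34(s + 10) / ((-16)(s - 6)).
So |(7s - 8)/(s - 6) − (39/8)| = 34|s + 10| / (16·|s − 6|).
Require δ ≤ 8, so |s − 6| ≥ |-16| − |s + 10| > 16 − 8 = 8.
Hence |(7s - 8)/(s - 6) − (39/8)| < 34|s + 10|/(16·8) = (17/64)|s + 10|, which is < ϵ once |s + 10| < (64/17)ϵ.
Take δ = min(8, (64/17)ϵ). Then 0 < |s + 10| < δ forces both bounds, so |(7s - 8)/(s - 6) − (39/8)| < ϵ.

δ = min(8, (64/17)ϵ)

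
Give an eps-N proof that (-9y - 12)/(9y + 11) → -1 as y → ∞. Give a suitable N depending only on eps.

N = (1/9)/eps

Suppose eps > 0. We seek N > 0 such that y > N implies |(-9y - 12)/(9y + 11) + 1| < eps.
(-9y - 12)/(9y + 11) + 1 = (9(-9y - 12) − (-9)(9y + 11)) / (9(9y + 11)) = -9/(9(9y + 11)).
For y > 0 we have 9y + 11 > 9y, so |(-9y - 12)/(9y + 11) + 1| = 9/(9(9y + 11)) < 9/(9·9y) = (1/9)/y.
Thus |(-9y - 12)/(9y + 11) + 1| < eps whenever y > (1/9)/eps.
Take N = (1/9)/eps. If y > N then |(-9y - 12)/(9y + 11) + 1| < (1/9)/y < eps.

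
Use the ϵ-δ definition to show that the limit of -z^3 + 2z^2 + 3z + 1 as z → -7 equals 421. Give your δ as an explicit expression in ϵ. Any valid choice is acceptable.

δ = min(1, ϵ/196)

Let ϵ > 0 be given. We want δ > 0 such that 0 < |z + 7| < δ implies |(-z^3 + 2z^2 + 3z + 1) − 421| < ϵ.
(-z^3 + 2z^2 + 3z + 1) − 421 = -z^3 + 2z^2 + 3z - 420 = (z + 7)(-z^2 + 9z - 60).
So |(-z^3 + 2z^2 + 3z + 1) − 421| = |z + 7|·|-z^2 + 9z - 60|.
Assume first that |z + 7| < 1, so |z| < 8. Then |-z^2 + 9z - 60| ≤ 8^2 + 9·8 + 60 = 196.
Hence |(-z^3 + 2z^2 + 3z + 1) − 421| ≤ 196|z + 7| < ϵ provided |z + 7| < ϵ/196.
Choosing δ = min(1, ϵ/196) ensures both conditions, hence |(-z^3 + 2z^2 + 3z + 1) − 421| < ϵ.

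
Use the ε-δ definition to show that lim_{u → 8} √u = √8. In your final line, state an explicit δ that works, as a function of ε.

Suppose ε > 0. We want δ > 0 such that 0 < |u − 8| < δ implies |√u − √8| < ε.
Rationalise: √u − √8 = (u − 8)/(√u + √8), so |√u − √8| = |u − 8|/(√u + √8).
Restrict δ ≤ 8 so that |u − 8| < 8 forces u > 0, and then √u + √8 > √8.
Hence |√u − √8| < |u − 8|/√8, which is < ε once |u − 8| < √8·ε.
Take δ = min(8, √8·ε). If 0 < |u − 8| < δ then u > 0 and |√u − √8| < |u − 8|/√8 < ε.

δ = min(8, √8·ε)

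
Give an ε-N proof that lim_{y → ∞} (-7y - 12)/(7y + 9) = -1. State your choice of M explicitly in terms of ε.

M = (3/7)/ε

Fix ε > 0. We seek M > 0 such that y > M implies |(-7y - 12)/(7y + 9) + 1| < ε.
(-7y - 12)/(7y + 9) + 1 = (7(-7y - 12) − (-7)(7y + 9)) / (7(7y + 9)) = -21/(7(7y + 9)).
For y > 0 we have 7y + 9 > 7y, so |(-7y - 12)/(7y + 9) + 1| = 21/(7(7y + 9)) < 21/(7·7y) = (3/7)/y.
Thus |(-7y - 12)/(7y + 9) + 1| < ε whenever y > (3/7)/ε.
Take M = (3/7)/ε. If y > M then |(-7y - 12)/(7y + 9) + 1| < (3/7)/y < ε.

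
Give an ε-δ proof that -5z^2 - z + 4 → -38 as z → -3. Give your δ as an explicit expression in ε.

δ = min(1, ε/34)

Suppose ε > 0. We want δ > 0 such that 0 < |z + 3| < δ implies |(-5z^2 - z + 4) + 38| < ε.
(-5z^2 - z + 4) + 38 = -5z^2 - z + 42 = (z + 3)(-5z + 14).
So |(-5z^2 - z + 4) + 38| = |z + 3|·|-5z + 14|.
Assume first that |z + 3| < 1, so |z| < 4. Then |-5z + 14| ≤ 5·4 + 14 = 34.
Hence |(-5z^2 - z + 4) + 38| ≤ 34|z + 3| < ε provided |z + 3| < ε/34.
Take δ = min(1, ε/34). Then 0 < |z + 3| < δ gives both |z + 3| < 1 and |z + 3| < ε/34, so |(-5z^2 - z + 4) + 38| < ε.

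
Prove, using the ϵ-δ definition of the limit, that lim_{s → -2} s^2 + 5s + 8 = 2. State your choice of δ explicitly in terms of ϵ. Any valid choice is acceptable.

Suppose ϵ > 0. We want δ > 0 such that 0 < |s + 2| < δ implies |(s^2 + 5s + 8) − 2| < ϵ.
(s^2 + 5s + 8) − 2 = s^2 + 5s + 6 = (s + 2)(s + 3).
So |(s^2 + 5s + 8) − 2| = |s + 2|·|s + 3|.
Assume first that |s + 2| < 2, so |s| < 4. Then |s + 3| ≤ 4 + 3 = 7.
Hence |(s^2 + 5s + 8) − 2| ≤ 7|s + 2| < ϵ provided |s + 2| < ϵ/7.
Choosing δ = min(2, ϵ/7) ensures both conditions, hence |(s^2 + 5s + 8) − 2| < ϵ.

δ = min(2, ϵ/7)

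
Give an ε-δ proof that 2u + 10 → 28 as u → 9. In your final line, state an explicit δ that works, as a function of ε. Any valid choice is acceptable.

δ = ε/2

Let ε > 0 be given. We need δ > 0 so that 0 < |u − 9| < δ implies |(2u + 10) − 28| < ε.
|(2u + 10) − 28| = |2u - 18| = 2|u − 9|.
Thus it suffices that |u − 9| < ε/2.
Choosing δ = ε/2 gives |(2u + 10) − 28| = 2|u − 9| < ε whenever |u − 9| < δ.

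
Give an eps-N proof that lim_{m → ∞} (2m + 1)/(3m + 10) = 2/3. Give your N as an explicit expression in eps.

Fix eps > 0. For m ≥ 1, |(2m + 1)/(3m + 10) − (2/3)| = |-17|/(3(3m + 10)) = 17/(3(3m + 10)).
Since 3m + 10 ≥ 3m for m ≥ 1, this is ≤ 17/(3·3m) = (17/9)/m.
So |(2m + 1)/(3m + 10) − (2/3)| < eps whenever m > (17/9)/eps.
Take N = (17/9)/eps. If m > N then |(2m + 1)/(3m + 10) − (2/3)| ≤ (17/9)/m < eps.

N = (17/9)/eps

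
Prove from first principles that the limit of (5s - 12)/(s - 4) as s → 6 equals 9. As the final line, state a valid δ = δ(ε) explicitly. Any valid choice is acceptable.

Let ε > 0. We want δ > 0 with 0 < |s − 6| < δ ⇒ |(5s - 12)/(s - 4) − 9| < ε.
Combining over a common denominator, (5s - 12)/(s - 4) − 9 = [(5s - 12)·2 − 18·(s - 4)] / [2·(s - 4)] = -8(s − 6) / (2(s - 4)).
So |(5s - 12)/(s - 4) − 9| = 8|s − 6| / (2·|s − 4|).
Require δ ≤ 1, so |s − 4| ≥ |2| − |s − 6| > 2 − 1 = 1.
Hence |(5s - 12)/(s - 4) − 9| < 8|s − 6|/(2·1) = 4|s − 6|, which is < ε once |s − 6| < (1/4)ε.
Take δ = min(1, (1/4)ε). Then 0 < |s − 6| < δ forces both bounds, so |(5s - 12)/(s - 4) − 9| < ε.

δ = min(1, (1/4)ε)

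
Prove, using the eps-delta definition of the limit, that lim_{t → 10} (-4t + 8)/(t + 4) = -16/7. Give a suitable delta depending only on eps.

Fix eps > 0. We want delta > 0 with 0 < |t − 10| < delta ⇒ |(-4t + 8)/(t + 4) + 16/7| < eps.
Combining over a common denominator, (-4t + 8)/(t + 4) + 16/7 = [(-4t + 8)·14 − (-32)·(t + 4)] / [14·(t + 4)] = -24(t − 10) / (14(t + 4)).
So |(-4t + 8)/(t + 4) + 16/7| = 24|t − 10| / (14·|t + 4|).
Restrict delta ≤ 7. Then |t − 10| < 7 gives |t + 4| = |(t − 10) + 14| ≥ 14 − 7 = 7.
Hence |(-4t + 8)/(t + 4) + 16/7| < 24|t − 10|/(14·7) = (12/49)|t − 10|, which is < eps once |t − 10| < (49/12)eps.
Take delta = min(7, (49/12)eps). Then 0 < |t − 10| < delta forces both bounds, so |(-4t + 8)/(t + 4) + 16/7| < eps.

delta = min(7, (49/12)eps)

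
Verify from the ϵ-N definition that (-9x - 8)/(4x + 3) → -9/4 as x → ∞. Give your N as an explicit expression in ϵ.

N = (5/16)/ϵ

Suppose ϵ > 0. We seek N > 0 such that x > N implies |(-9x - 8)/(4x + 3) + 9/4| < ϵ.
(-9x - 8)/(4x + 3) + 9/4 = (4(-9x - 8) − (-9)(4x + 3)) / (4(4x + 3)) = -5/(4(4x + 3)).
For x > 0 we have 4x + 3 > 4x, so |(-9x - 8)/(4x + 3) + 9/4| = 5/(4(4x + 3)) < 5/(4·4x) = (5/16)/x.
Thus |(-9x - 8)/(4x + 3) + 9/4| < ϵ whenever x > (5/16)/ϵ.
Take N = (5/16)/ϵ. If x > N then |(-9x - 8)/(4x + 3) + 9/4| < (5/16)/x < ϵ.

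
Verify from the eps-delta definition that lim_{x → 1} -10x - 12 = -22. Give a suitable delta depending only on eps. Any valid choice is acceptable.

Fix eps > 0. We need delta > 0 so that 0 < |x − 1| < delta implies |(-10x - 12) + 22| < eps.
Since (-10x - 12) + 22 = -10(x − 1), we have |(-10x - 12) + 22| = 10|x − 1|.
So 10|x − 1| < eps exactly when |x − 1| < eps/10.
Take delta = eps/10. If 0 < |x − 1| < delta then |(-10x - 12) + 22| = 10|x − 1| < 10·(eps/10) = eps.

delta = eps/10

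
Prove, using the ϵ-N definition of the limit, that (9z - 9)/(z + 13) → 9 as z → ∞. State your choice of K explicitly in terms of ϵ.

Let ϵ > 0. We seek K > 0 such that z > K implies |(9z - 9)/(z + 13) − 9| < ϵ.
(9z - 9)/(z + 13) − 9 = ((9z - 9) − 9(z + 13)) / ((z + 13)) = -126/((z + 13)).
For z > 0 we have z + 13 > z, so |(9z - 9)/(z + 13) − 9| = 126/((z + 13)) < 126/(z) = 126/z.
Thus |(9z - 9)/(z + 13) − 9| < ϵ whenever z > 126/ϵ.
Take K = 126/ϵ. If z > K then |(9z - 9)/(z + 13) − 9| < 126/z < ϵ.

K = 126/ϵ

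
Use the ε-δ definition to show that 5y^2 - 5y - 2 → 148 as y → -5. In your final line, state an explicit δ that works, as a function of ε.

Suppose ε > 0. We want δ > 0 such that 0 < |y + 5| < δ implies |(5y^2 - 5y - 2) − 148| < ε.
(5y^2 - 5y - 2) − 148 = 5y^2 - 5y - 150 = (y + 5)(5y - 30).
So |(5y^2 - 5y - 2) − 148| = |y + 5|·|5y - 30|.
Require δ ≤ 1. Then |y + 5| < 1 gives |y| < 6, and by the triangle inequality |5y - 30| ≤ 5·6 + 30 = 60.
Hence |(5y^2 - 5y - 2) − 148| ≤ 60|y + 5| < ε provided |y + 5| < ε/60.
Take δ = min(1, ε/60). Then 0 < |y + 5| < δ gives both |y + 5| < 1 and |y + 5| < ε/60, so |(5y^2 - 5y - 2) − 148| < ε.

δ = min(1, ε/60)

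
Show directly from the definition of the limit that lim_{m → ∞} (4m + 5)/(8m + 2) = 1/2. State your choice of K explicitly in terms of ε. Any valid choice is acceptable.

K = (1/2)/ε

Let ε > 0 be given. For m ≥ 1, |(4m + 5)/(8m + 2) − (1/2)| = |32|/(8(8m + 2)) = 32/(8(8m + 2)).
Since 8m + 2 ≥ 8m for m ≥ 1, this is ≤ 32/(8·8m) = (1/2)/m.
So |(4m + 5)/(8m + 2) − (1/2)| < ε whenever m > (1/2)/ε.
Take K = (1/2)/ε. If m > K then |(4m + 5)/(8m + 2) − (1/2)| ≤ (1/2)/m < ε.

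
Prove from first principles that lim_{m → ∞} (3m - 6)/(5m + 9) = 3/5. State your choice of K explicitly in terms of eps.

K = (57/25)/eps

Let eps > 0 be given. For m ≥ 1, |(3m - 6)/(5m + 9) − (3/5)| = |-57|/(5(5m + 9)) = 57/(5(5m + 9)).
Since 5m + 9 ≥ 5m for m ≥ 1, this is ≤ 57/(5·5m) = (57/25)/m.
So |(3m - 6)/(5m + 9) − (3/5)| < eps whenever m > (57/25)/eps.
Take K = (57/25)/eps. If m > K then |(3m - 6)/(5m + 9) − (3/5)| ≤ (57/25)/m < eps.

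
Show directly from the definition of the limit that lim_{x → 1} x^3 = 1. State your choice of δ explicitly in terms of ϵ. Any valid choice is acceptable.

δ = min(2, ϵ/13)

Let ϵ > 0 be given. We seek δ > 0 with 0 < |x − 1| < δ ⇒ |x^3 − 1| < ϵ.
Factor: x^3 − 1 = (x − 1)(x^2 + x + 1), so |x^3 − 1| = |x − 1|·|x^2 + x + 1|.
Restrict δ ≤ 2. Then |x − 1| < 2 gives |x| < 3, so by the triangle inequality |x^2 + x + 1| ≤ 3^2 + 3 + 1 = 13.
Hence |x^3 − 1| ≤ 13|x − 1|, which is < ϵ once |x − 1| < ϵ/13.
Take δ = min(2, ϵ/13). If 0 < |x − 1| < δ then both bounds hold and |x^3 − 1| ≤ 13|x − 1| < 13·(ϵ/13) = ϵ.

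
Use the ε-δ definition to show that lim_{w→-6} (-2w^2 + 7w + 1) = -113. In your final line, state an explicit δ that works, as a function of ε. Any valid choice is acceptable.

δ = min(1, ε/33)

Fix ε > 0. We want δ > 0 such that 0 < |w + 6| < δ implies |(-2w^2 + 7w + 1) + 113| < ε.
(-2w^2 + 7w + 1) + 113 = -2w^2 + 7w + 114 = (w + 6)(-2w + 19).
So |(-2w^2 + 7w + 1) + 113| = |w + 6|·|-2w + 19|.
Require δ ≤ 1. Then |w + 6| < 1 gives |w| < 7, and by the triangle inequality |-2w + 19| ≤ 2·7 + 19 = 33.
Hence |(-2w^2 + 7w + 1) + 113| ≤ 33|w + 6| < ε provided |w + 6| < ε/33.
Choosing δ = min(1, ε/33) ensures both conditions, hence |(-2w^2 + 7w + 1) + 113| < ε.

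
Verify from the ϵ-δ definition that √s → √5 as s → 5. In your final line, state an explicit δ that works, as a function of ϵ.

δ = min(5, √5·ϵ)

Suppose ϵ > 0. We want δ > 0 such that 0 < |s − 5| < δ implies |√s − √5| < ϵ.
Multiplying by the conjugate, |√s − √5| = |s − 5|/(√s + √5).
Restrict δ ≤ 5 so that |s − 5| < 5 forces s > 0, and then √s + √5 > √5.
Hence |√s − √5| < |s − 5|/√5, which is < ϵ once |s − 5| < √5·ϵ.
Take δ = min(5, √5·ϵ). If 0 < |s − 5| < δ then s > 0 and |√s − √5| < |s − 5|/√5 < ϵ.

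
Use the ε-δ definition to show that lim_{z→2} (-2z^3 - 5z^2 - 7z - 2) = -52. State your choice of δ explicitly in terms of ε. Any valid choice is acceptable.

δ = min(2, ε/93)

Let ε > 0. We want δ > 0 such that 0 < |z − 2| < δ implies |(-2z^3 - 5z^2 - 7z - 2) + 52| < ε.
(-2z^3 - 5z^2 - 7z - 2) + 52 = -2z^3 - 5z^2 - 7z + 50 = (z − 2)(-2z^2 - 9z - 25).
So |(-2z^3 - 5z^2 - 7z - 2) + 52| = |z − 2|·|-2z^2 - 9z - 25|.
Require δ ≤ 2. Then |z − 2| < 2 gives |z| < 4, and by the triangle inequality |-2z^2 - 9z - 25| ≤ 2·4^2 + 9·4 + 25 = 93.
Hence |(-2z^3 - 5z^2 - 7z - 2) + 52| ≤ 93|z − 2| < ε provided |z − 2| < ε/93.
Choosing δ = min(2, ε/93) ensures both conditions, hence |(-2z^3 - 5z^2 - 7z - 2) + 52| < ε.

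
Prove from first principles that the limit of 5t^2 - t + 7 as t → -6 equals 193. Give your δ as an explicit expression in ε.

δ = min(1, ε/66)

Let ε > 0 be given. We want δ > 0 such that 0 < |t + 6| < δ implies |(5t^2 - t + 7) − 193| < ε.
(5t^2 - t + 7) − 193 = 5t^2 - t - 186 = (t + 6)(5t - 31).
So |(5t^2 - t + 7) − 193| = |t + 6|·|5t - 31|.
Require δ ≤ 1. Then |t + 6| < 1 gives |t| < 7, and by the triangle inequality |5t - 31| ≤ 5·7 + 31 = 66.
Hence |(5t^2 - t + 7) − 193| ≤ 66|t + 6| < ε provided |t + 6| < ε/66.
Take δ = min(1, ε/66). Then 0 < |t + 6| < δ gives both |t + 6| < 1 and |t + 6| < ε/66, so |(5t^2 - t + 7) − 193| < ε.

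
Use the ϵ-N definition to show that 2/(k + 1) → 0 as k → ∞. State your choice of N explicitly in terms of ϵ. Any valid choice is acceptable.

N = 2/ϵ

Let ϵ > 0. For k ≥ 1, |2/(k + 1) − 0| = 2/(k + 1) ≤ 2/k.
We need 2/k < ϵ, i.e. k > 2/ϵ.
Take N = 2/ϵ. If k > N then |2/(k + 1)| ≤ 2/k < ϵ.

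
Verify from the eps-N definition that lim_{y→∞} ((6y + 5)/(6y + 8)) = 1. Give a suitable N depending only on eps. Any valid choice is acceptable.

N = (1/2)/eps

Suppose eps > 0. We seek N > 0 such that y > N implies |(6y + 5)/(6y + 8) − 1| < eps.
(6y + 5)/(6y + 8) − 1 = (6(6y + 5) − 6(6y + 8)) / (6(6y + 8)) = -18/(6(6y + 8)).
For y > 0 we have 6y + 8 > 6y, so |(6y + 5)/(6y + 8) − 1| = 18/(6(6y + 8)) < 18/(6·6y) = (1/2)/y.
Thus |(6y + 5)/(6y + 8) − 1| < eps whenever y > (1/2)/eps.
Take N = (1/2)/eps. If y > N then |(6y + 5)/(6y + 8) − 1| < (1/2)/y < eps.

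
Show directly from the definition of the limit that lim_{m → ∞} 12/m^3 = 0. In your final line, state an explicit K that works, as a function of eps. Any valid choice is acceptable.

K = (12/eps)^{1/3}

Let eps > 0. For m ≥ 1, |12/m^3 − 0| = 12/m^3.
12/m^3 < eps ⇔ m^3 > 12/eps ⇔ m > (12/eps)^{1/3}.
Take K = (12/eps)^{1/3}. Then m > K implies 12/m^3 < eps.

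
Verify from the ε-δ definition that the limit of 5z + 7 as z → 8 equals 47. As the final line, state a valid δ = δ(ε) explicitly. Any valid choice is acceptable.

δ = ε/5

Let ε > 0 be given. We need δ > 0 so that 0 < |z − 8| < δ implies |(5z + 7) − 47| < ε.
Since (5z + 7) − 47 = 5(z − 8), we have |(5z + 7) − 47| = 5|z − 8|.
So 5|z − 8| < ε exactly when |z − 8| < ε/5.
Take δ = ε/5. If 0 < |z − 8| < δ then |(5z + 7) − 47| = 5|z − 8| < 5·(ε/5) = ε.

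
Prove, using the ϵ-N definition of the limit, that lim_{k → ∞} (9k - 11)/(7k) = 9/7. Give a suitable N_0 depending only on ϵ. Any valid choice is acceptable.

N_0 = (11/7)/ϵ

Let ϵ > 0 be given. For k ≥ 1, |(9k - 11)/(7k) − (9/7)| = |-77|/(7(7k)) = 77/(7(7k)).
Since 7k ≥ 7k for k ≥ 1, this is ≤ 77/(7·7k) = (11/7)/k.
So |(9k - 11)/(7k) − (9/7)| < ϵ whenever k > (11/7)/ϵ.
Take N_0 = (11/7)/ϵ. If k > N_0 then |(9k - 11)/(7k) − (9/7)| ≤ (11/7)/k < ϵ.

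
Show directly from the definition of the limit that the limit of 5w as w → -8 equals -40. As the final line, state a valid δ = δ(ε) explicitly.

δ = ε/5

Let ε > 0 be given. We need δ > 0 so that 0 < |w + 8| < δ implies |(5w) + 40| < ε.
|(5w) + 40| = |5w + 40| = 5|w + 8|.
Thus it suffices that |w + 8| < ε/5.
Take δ = ε/5. If 0 < |w + 8| < δ then |(5w) + 40| = 5|w + 8| < 5·(ε/5) = ε.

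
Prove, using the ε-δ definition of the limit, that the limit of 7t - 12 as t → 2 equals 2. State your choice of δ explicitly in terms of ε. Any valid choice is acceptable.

δ = ε/7

Let ε > 0. We need δ > 0 so that 0 < |t − 2| < δ implies |(7t - 12) − 2| < ε.
|(7t - 12) − 2| = |7t - 14| = 7|t − 2|.
Thus it suffices that |t − 2| < ε/7.
Take δ = ε/7. If 0 < |t − 2| < δ then |(7t - 12) − 2| = 7|t − 2| < 7·(ε/7) = ε.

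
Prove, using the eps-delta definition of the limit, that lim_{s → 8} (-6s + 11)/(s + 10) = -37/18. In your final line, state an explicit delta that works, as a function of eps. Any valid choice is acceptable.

delta = min(9, (162/71)eps)

Let eps > 0 be given. We want delta > 0 with 0 < |s − 8| < delta ⇒ |(-6s + 11)/(s + 10) + 37/18| < eps.
Combining over a common denominator, (-6s + 11)/(s + 10) + 37/18 = [(-6s + 11)·18 − (-37)·(s + 10)] / [18·(s + 10)] = -71(s − 8) / (18(s + 10)).
So |(-6s + 11)/(s + 10) + 37/18| = 71|s − 8| / (18·|s + 10|).
Restrict delta ≤ 9. Then |s − 8| < 9 gives |s + 10| = |(s − 8) + 18| ≥ 18 − 9 = 9.
Hence |(-6s + 11)/(s + 10) + 37/18| < 71|s − 8|/(18·9) = (71/162)|s − 8|, which is < eps once |s − 8| < (162/71)eps.
Take delta = min(9, (162/71)eps). Then 0 < |s − 8| < delta forces both bounds, so |(-6s + 11)/(s + 10) + 37/18| < eps.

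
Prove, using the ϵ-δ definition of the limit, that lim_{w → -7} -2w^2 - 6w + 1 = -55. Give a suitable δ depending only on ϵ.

δ = min(2, ϵ/26)

Let ϵ > 0. We want δ > 0 such that 0 < |w + 7| < δ implies |(-2w^2 - 6w + 1) + 55| < ϵ.
(-2w^2 - 6w + 1) + 55 = -2w^2 - 6w + 56 = (w + 7)(-2w + 8).
So |(-2w^2 - 6w + 1) + 55| = |w + 7|·|-2w + 8|.
Assume first that |w + 7| < 2, so |w| < 9. Then |-2w + 8| ≤ 2·9 + 8 = 26.
Hence |(-2w^2 - 6w + 1) + 55| ≤ 26|w + 7| < ϵ provided |w + 7| < ϵ/26.
Take δ = min(2, ϵ/26). Then 0 < |w + 7| < δ gives both |w + 7| < 2 and |w + 7| < ϵ/26, so |(-2w^2 - 6w + 1) + 55| < ϵ.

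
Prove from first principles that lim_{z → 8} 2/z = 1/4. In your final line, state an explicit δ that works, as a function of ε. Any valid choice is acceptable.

Suppose ε > 0. We seek δ > 0 such that 0 < |z − 8| < δ implies |2/z − (1/4)| < ε.
|2/z − (1/4)| = 2·|8 − z|/(8·|z|) = 2|z − 8|/(8|z|).
Restrict δ ≤ 4. Then |z − 8| < 4 gives |z| > 4, so 8|z| > 32.
Then |2/z − (1/4)| < 2|z − 8|/32, which is < ε when |z − 8| < 16ε.
Take δ = min(4, 16ε). Then 0 < |z − 8| < δ gives both |z − 8| < 4 and |z − 8| < 16ε, so |2/z − (1/4)| < ε.

δ = min(4, 16ε)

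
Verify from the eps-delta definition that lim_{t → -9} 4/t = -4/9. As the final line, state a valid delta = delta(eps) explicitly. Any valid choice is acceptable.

Let eps > 0. We seek delta > 0 such that 0 < |t + 9| < delta implies |4/t + 4/9| < eps.
|4/t + 4/9| = 4·|-9 − t|/(9·|t|) = 4|t + 9|/(9|t|).
Require delta ≤ 9/2 so that |t| > 9 − 9/2 = 9/2, hence 9|t| > 81/2.
Then |4/t + 4/9| < 4|t + 9|/(81/2), which is < eps when |t + 9| < (81/8)eps.
Take delta = min(9/2, (81/8)eps). Then 0 < |t + 9| < delta gives both |t + 9| < 9/2 and |t + 9| < (81/8)eps, so |4/t + 4/9| < eps.

delta = min(9/2, (81/8)eps)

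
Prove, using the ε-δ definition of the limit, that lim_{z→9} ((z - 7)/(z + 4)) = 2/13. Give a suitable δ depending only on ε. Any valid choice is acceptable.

Let ε > 0. We want δ > 0 with 0 < |z − 9| < δ ⇒ |(z - 7)/(z + 4) − (2/13)| < ε.
Combining over a common denominator, (z - 7)/(z + 4) − (2/13) = [(z - 7)·13 − 2·(z + 4)] / [13·(z + 4)] = 11(z − 9) / (13(z + 4)).
So |(z - 7)/(z + 4) − (2/13)| = 11|z − 9| / (13·|z + 4|).
Require δ ≤ 13/2, so |z + 4| ≥ |13| − |z − 9| > 13 − 13/2 = 13/2.
Hence |(z - 7)/(z + 4) − (2/13)| < 11|z − 9|/(13·(13/2)) = (22/169)|z − 9|, which is < ε once |z − 9| < (169/22)ε.
Take δ = min(13/2, (169/22)ε). Then 0 < |z − 9| < δ forces both bounds, so |(z - 7)/(z + 4) − (2/13)| < ε.

δ = min(13/2, (169/22)ε)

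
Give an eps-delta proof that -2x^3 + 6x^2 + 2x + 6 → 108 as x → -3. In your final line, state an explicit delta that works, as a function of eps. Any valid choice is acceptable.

Let eps > 0. We want delta > 0 such that 0 < |x + 3| < delta implies |(-2x^3 + 6x^2 + 2x + 6) − 108| < eps.
(-2x^3 + 6x^2 + 2x + 6) − 108 = -2x^3 + 6x^2 + 2x - 102 = (x + 3)(-2x^2 + 12x - 34).
So |(-2x^3 + 6x^2 + 2x + 6) − 108| = |x + 3|·|-2x^2 + 12x - 34|.
Require delta ≤ 2. Then |x + 3| < 2 gives |x| < 5, and by the triangle inequality |-2x^2 + 12x - 34| ≤ 2·5^2 + 12·5 + 34 = 144.
Hence |(-2x^3 + 6x^2 + 2x + 6) − 108| ≤ 144|x + 3| < eps provided |x + 3| < eps/144.
Take delta = min(2, eps/144). Then 0 < |x + 3| < delta gives both |x + 3| < 2 and |x + 3| < eps/144, so |(-2x^3 + 6x^2 + 2x + 6) − 108| < eps.

delta = min(2, eps/144)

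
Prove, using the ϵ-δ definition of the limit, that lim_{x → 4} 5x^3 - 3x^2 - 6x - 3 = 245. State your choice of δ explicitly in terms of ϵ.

δ = min(1, ϵ/272)

Suppose ϵ > 0. We want δ > 0 such that 0 < |x − 4| < δ implies |(5x^3 - 3x^2 - 6x - 3) − 245| < ϵ.
(5x^3 - 3x^2 - 6x - 3) − 245 = 5x^3 - 3x^2 - 6x - 248 = (x − 4)(5x^2 + 17x + 62).
So |(5x^3 - 3x^2 - 6x - 3) − 245| = |x − 4|·|5x^2 + 17x + 62|.
Require δ ≤ 1. Then |x − 4| < 1 gives |x| < 5, and by the triangle inequality |5x^2 + 17x + 62| ≤ 5·5^2 + 17·5 + 62 = 272.
Hence |(5x^3 - 3x^2 - 6x - 3) − 245| ≤ 272|x − 4| < ϵ provided |x − 4| < ϵ/272.
Choosing δ = min(1, ϵ/272) ensures both conditions, hence |(5x^3 - 3x^2 - 6x - 3) − 245| < ϵ.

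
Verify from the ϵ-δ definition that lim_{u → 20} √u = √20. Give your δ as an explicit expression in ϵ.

Let ϵ > 0. We want δ > 0 such that 0 < |u − 20| < δ implies |√u − √20| < ϵ.
Rationalise: √u − √20 = (u − 20)/(√u + √20), so |√u − √20| = |u − 20|/(√u + √20).
Restrict δ ≤ 20 so that |u − 20| < 20 forces u > 0, and then √u + √20 > √20.
Hence |√u − √20| < |u − 20|/√20, which is < ϵ once |u − 20| < √20·ϵ.
Take δ = min(20, √20·ϵ). If 0 < |u − 20| < δ then u > 0 and |√u − √20| < |u − 20|/√20 < ϵ.

δ = min(20, √20·ϵ)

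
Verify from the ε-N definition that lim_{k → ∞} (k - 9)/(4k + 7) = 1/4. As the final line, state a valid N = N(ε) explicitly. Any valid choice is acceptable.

N = (43/16)/ε

Fix ε > 0. For k ≥ 1, |(k - 9)/(4k + 7) − (1/4)| = |-43|/(4(4k + 7)) = 43/(4(4k + 7)).
Since 4k + 7 ≥ 4k for k ≥ 1, this is ≤ 43/(4·4k) = (43/16)/k.
So |(k - 9)/(4k + 7) − (1/4)| < ε whenever k > (43/16)/ε.
Take N = (43/16)/ε. If k > N then |(k - 9)/(4k + 7) − (1/4)| ≤ (43/16)/k < ε.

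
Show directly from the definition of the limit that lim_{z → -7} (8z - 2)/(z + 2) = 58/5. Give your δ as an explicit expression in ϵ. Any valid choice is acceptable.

δ = min(5/2, (25/36)ϵ)

Let ϵ > 0. We want δ > 0 with 0 < |z + 7| < δ ⇒ |(8z - 2)/(z + 2) − (58/5)| < ϵ.
Combining over a common denominator, (8z - 2)/(z + 2) − (58/5) = [(8z - 2)·(-5) − (-58)·(z + 2)] / [(-5)·(z + 2)] = 18(z + 7) / ((-5)(z + 2)).
So |(8z - 2)/(z + 2) − (58/5)| = 18|z + 7| / (5·|z + 2|).
Require δ ≤ 5/2, so |z + 2| ≥ |-5| − |z + 7| > 5 − 5/2 = 5/2.
Hence |(8z - 2)/(z + 2) − (58/5)| < 18|z + 7|/(5·(5/2)) = (36/25)|z + 7|, which is < ϵ once |z + 7| < (25/36)ϵ.
Take δ = min(5/2, (25/36)ϵ). Then 0 < |z + 7| < δ forces both bounds, so |(8z - 2)/(z + 2) − (58/5)| < ϵ.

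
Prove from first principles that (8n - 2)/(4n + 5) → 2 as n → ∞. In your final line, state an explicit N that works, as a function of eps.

Suppose eps > 0. For n ≥ 1, |(8n - 2)/(4n + 5) − 2| = |-48|/(4(4n + 5)) = 48/(4(4n + 5)).
Since 4n + 5 ≥ 4n for n ≥ 1, this is ≤ 48/(4·4n) = 3/n.
So |(8n - 2)/(4n + 5) − 2| < eps whenever n > 3/eps.
Take N = 3/eps. If n > N then |(8n - 2)/(4n + 5) − 2| ≤ 3/n < eps.

N = 3/eps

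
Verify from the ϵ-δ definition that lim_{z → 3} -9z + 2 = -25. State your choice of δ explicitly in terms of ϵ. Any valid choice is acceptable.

Fix ϵ > 0. We need δ > 0 so that 0 < |z − 3| < δ implies |(-9z + 2) + 25| < ϵ.
|(-9z + 2) + 25| = |-9z + 27| = 9|z − 3|.
Thus it suffices that |z − 3| < ϵ/9.
Take δ = ϵ/9. If 0 < |z − 3| < δ then |(-9z + 2) + 25| = 9|z − 3| < 9·(ϵ/9) = ϵ.

δ = ϵ/9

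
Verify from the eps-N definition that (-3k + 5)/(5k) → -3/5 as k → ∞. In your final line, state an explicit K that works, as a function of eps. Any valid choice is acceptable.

Let eps > 0. For k ≥ 1, |(-3k + 5)/(5k) + 3/5| = |25|/(5(5k)) = 25/(5(5k)).
Since 5k ≥ 5k for k ≥ 1, this is ≤ 25/(5·5k) = 1/k.
So |(-3k + 5)/(5k) + 3/5| < eps whenever k > 1/eps.
Take K = 1/eps. If k > K then |(-3k + 5)/(5k) + 3/5| ≤ 1/k < eps.

K = 1/eps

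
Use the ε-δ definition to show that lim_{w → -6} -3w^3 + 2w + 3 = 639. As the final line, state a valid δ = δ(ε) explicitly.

Let ε > 0. We want δ > 0 such that 0 < |w + 6| < δ implies |(-3w^3 + 2w + 3) − 639| < ε.
(-3w^3 + 2w + 3) − 639 = -3w^3 + 2w - 636 = (w + 6)(-3w^2 + 18w - 106).
So |(-3w^3 + 2w + 3) − 639| = |w + 6|·|-3w^2 + 18w - 106|.
Require δ ≤ 1. Then |w + 6| < 1 gives |w| < 7, and by the triangle inequality |-3w^2 + 18w - 106| ≤ 3·7^2 + 18·7 + 106 = 379.
Hence |(-3w^3 + 2w + 3) − 639| ≤ 379|w + 6| < ε provided |w + 6| < ε/379.
Choosing δ = min(1, ε/379) ensures both conditions, hence |(-3w^3 + 2w + 3) − 639| < ε.

δ = min(1, ε/379)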